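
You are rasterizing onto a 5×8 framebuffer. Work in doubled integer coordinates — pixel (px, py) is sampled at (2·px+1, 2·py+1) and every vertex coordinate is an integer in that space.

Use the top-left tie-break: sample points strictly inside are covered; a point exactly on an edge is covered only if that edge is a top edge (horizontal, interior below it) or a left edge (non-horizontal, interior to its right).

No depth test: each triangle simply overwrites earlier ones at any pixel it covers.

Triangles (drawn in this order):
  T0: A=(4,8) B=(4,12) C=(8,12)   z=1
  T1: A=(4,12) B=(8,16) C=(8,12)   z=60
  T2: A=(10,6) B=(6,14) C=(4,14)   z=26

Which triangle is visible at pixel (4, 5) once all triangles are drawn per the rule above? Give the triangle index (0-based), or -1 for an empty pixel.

T0:
  2·area = 16  (B↔C swapped to make it positive)
  edge (4, 8)→(8, 12): d=(4,4) right/bottom  bias=-1
  edge (8, 12)→(4, 12): d=(-4,0) right/bottom  bias=-1
  edge (4, 12)→(4, 8): d=(0,-4) top-left  bias=+0
    (0,2)@(1, 5): e=[0,28,-12] → ·  [on edge]
    (1,3)@(3, 7): e=[0,20,-4] → ·  [on edge]
    (2,4)@(5, 9): e=[0,12,4] → ·  [on edge]
    (2,5)@(5, 11): e=[8,4,4] → █
    (3,5)@(7, 11): e=[0,4,12] → ·  [on edge]
    (2,6)@(5, 13): e=[16,-4,4] → ·
    (4,6)@(9, 13): e=[0,-4,20] → ·  [on edge]
  covered (1 px):
    · · · · ·
    · · · · ·
    · · · · ·
    · · · · ·
    · · · · ·
    · · █ · ·
    · · · · ·
    · · · · ·
T1:
  2·area = 16  (B↔C swapped to make it positive)
  edge (4, 12)→(8, 12): d=(4,0) top-left  bias=+0
  edge (8, 12)→(8, 16): d=(0,4) right/bottom  bias=-1
  edge (8, 16)→(4, 12): d=(-4,-4) top-left  bias=+0
    (0,4)@(1, 9): e=[-12,28,0] → ·  [on edge]
    (1,5)@(3, 11): e=[-4,20,0] → ·  [on edge]
    (2,6)@(5, 13): e=[4,12,0] → █  [on edge]
    (3,6)@(7, 13): e=[4,4,8] → █
    (4,6)@(9, 13): e=[4,-4,16] → ·
    (2,7)@(5, 15): e=[12,12,-8] → ·
    (3,7)@(7, 15): e=[12,4,0] → █  [on edge]
    (4,7)@(9, 15): e=[12,-4,8] → ·
  covered (3 px):
    · · · · ·
    · · · · ·
    · · · · ·
    · · · · ·
    · · · · ·
    · · · · ·
    · · █ █ ·
    · · · █ ·
T2:
  2·area = 16
  edge (10, 6)→(6, 14): d=(-4,8) right/bottom  bias=-1
  edge (6, 14)→(4, 14): d=(-2,0) right/bottom  bias=-1
  edge (4, 14)→(10, 6): d=(6,-8) top-left  bias=+0
    (3,5)@(7, 11): e=[4,6,6] → █
    (4,5)@(9, 11): e=[-12,6,22] → ·
    (2,6)@(5, 13): e=[12,2,2] → █
    (3,6)@(7, 13): e=[-4,2,18] → ·
    (2,7)@(5, 15): e=[4,-2,14] → ·
  covered (2 px):
    · · · · ·
    · · · · ·
    · · · · ·
    · · · · ·
    · · · · ·
    · · · █ ·
    · · █ · ·
    · · · · ·

Z-buffer (winner per pixel, '.' = empty):
  . . . . .
  . . . . .
  . . . . .
  . . . . .
  . . . . .
  . . 0 2 .
  . . 2 1 .
  . . . 1 .

Answer: -1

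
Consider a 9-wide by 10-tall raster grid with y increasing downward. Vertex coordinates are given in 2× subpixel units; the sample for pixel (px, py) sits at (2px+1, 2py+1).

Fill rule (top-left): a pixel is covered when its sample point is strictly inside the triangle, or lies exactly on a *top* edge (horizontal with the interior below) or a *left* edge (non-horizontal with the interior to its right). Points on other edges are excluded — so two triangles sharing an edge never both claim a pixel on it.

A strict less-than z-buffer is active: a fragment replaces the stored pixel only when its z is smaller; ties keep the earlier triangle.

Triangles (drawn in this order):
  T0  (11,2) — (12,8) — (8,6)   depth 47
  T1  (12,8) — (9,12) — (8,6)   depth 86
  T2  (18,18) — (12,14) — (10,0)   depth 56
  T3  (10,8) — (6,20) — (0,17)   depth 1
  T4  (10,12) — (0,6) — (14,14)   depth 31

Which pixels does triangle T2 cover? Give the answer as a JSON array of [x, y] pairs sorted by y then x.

T0:
  2·area = 22
  edge (11, 2)→(12, 8): d=(1,6) right/bottom  bias=-1
  edge (12, 8)→(8, 6): d=(-4,-2) top-left  bias=+0
  edge (8, 6)→(11, 2): d=(3,-4) top-left  bias=+0
    (5,1)@(11, 3): e=[1,18,3] → █
    (6,1)@(13, 3): e=[-11,22,11] → ·
    (4,2)@(9, 5): e=[15,6,1] → █
    (6,2)@(13, 5): e=[-9,14,17] → ·
    (4,3)@(9, 7): e=[17,-2,7] → ·
    (5,3)@(11, 7): e=[5,2,15] → █
    (6,3)@(13, 7): e=[-7,6,23] → ·
    (5,4)@(11, 9): e=[7,-6,21] → ·
  covered (4 px):
    · · · · · · · · ·
    · · · · · █ · · ·
    · · · · █ █ · · ·
    · · · · · █ · · ·
    · · · · · · · · ·
    · · · · · · · · ·
    · · · · · · · · ·
    · · · · · · · · ·
    · · · · · · · · ·
    · · · · · · · · ·
T1:
  2·area = 22
  edge (12, 8)→(9, 12): d=(-3,4) right/bottom  bias=-1
  edge (9, 12)→(8, 6): d=(-1,-6) top-left  bias=+0
  edge (8, 6)→(12, 8): d=(4,2) right/bottom  bias=-1
    (4,3)@(9, 7): e=[15,5,2] → █
    (5,3)@(11, 7): e=[7,17,-2] → ·
    (4,4)@(9, 9): e=[9,3,10] → █
    (5,4)@(11, 9): e=[1,15,6] → █
    (6,4)@(13, 9): e=[-7,27,2] → ·
    (4,5)@(9, 11): e=[3,1,18] → █
    (5,5)@(11, 11): e=[-5,13,14] → ·
    (4,6)@(9, 13): e=[-3,-1,26] → ·
  covered (4 px):
    · · · · · · · · ·
    · · · · · · · · ·
    · · · · · · · · ·
    · · · · █ · · · ·
    · · · · █ █ · · ·
    · · · · █ · · · ·
    · · · · · · · · ·
    · · · · · · · · ·
    · · · · · · · · ·
    · · · · · · · · ·
T2:
  2·area = 76
  edge (18, 18)→(12, 14): d=(-6,-4) top-left  bias=+0
  edge (12, 14)→(10, 0): d=(-2,-14) top-left  bias=+0
  edge (10, 0)→(18, 18): d=(8,18) right/bottom  bias=-1
    (5,1)@(11, 3): e=[62,8,6] → █
    (6,1)@(13, 3): e=[70,36,-30] → ·
    (5,2)@(11, 5): e=[50,4,22] → █
    (6,2)@(13, 5): e=[58,32,-14] → ·
    (5,3)@(11, 7): e=[38,0,38] → █  [on edge]
    (6,3)@(13, 7): e=[46,28,2] → █
    (7,3)@(15, 7): e=[54,56,-34] → ·
    (5,4)@(11, 9): e=[26,-4,54] → ·
    (6,4)@(13, 9): e=[34,24,18] → █
    (7,4)@(15, 9): e=[42,52,-18] → ·
    (6,5)@(13, 11): e=[22,20,34] → █
    (7,5)@(15, 11): e=[30,48,-2] → ·
  covered (10 px):
    · · · · · · · · ·
    · · · · · █ · · ·
    · · · · · █ · · ·
    · · · · · █ █ · ·
    · · · · · · █ · ·
    · · · · · · █ · ·
    · · · · · · █ █ ·
    · · · · · · · █ ·
    · · · · · · · · █
    · · · · · · · · ·
T3:
  2·area = 84
  edge (10, 8)→(6, 20): d=(-4,12) right/bottom  bias=-1
  edge (6, 20)→(0, 17): d=(-6,-3) top-left  bias=+0
  edge (0, 17)→(10, 8): d=(10,-9) top-left  bias=+0
    (5,2)@(11, 5): e=[0,105,-21] → ·  [on edge]
    (4,4)@(9, 9): e=[8,75,1] → █
    (5,4)@(11, 9): e=[-16,81,19] → ·
    (3,5)@(7, 11): e=[24,57,3] → █
    (4,5)@(9, 11): e=[0,63,21] → ·  [on edge]
    (2,6)@(5, 13): e=[40,39,5] → █
    (4,6)@(9, 13): e=[-8,51,41] → ·
    (1,7)@(3, 15): e=[56,21,7] → █
    (4,7)@(9, 15): e=[-16,39,61] → ·
    (0,8)@(1, 17): e=[72,3,9] → █
    (3,8)@(7, 17): e=[0,21,63] → ·  [on edge]
    (0,9)@(1, 19): e=[64,-9,29] → ·
  covered (11 px):
    · · · · · · · · ·
    · · · · · · · · ·
    · · · · · · · · ·
    · · · · · · · · ·
    · · · · █ · · · ·
    · · · █ · · · · ·
    · · █ █ · · · · ·
    · █ █ █ · · · · ·
    █ █ █ · · · · · ·
    · · █ · · · · · ·
T4:
  2·area = 4
  edge (10, 12)→(0, 6): d=(-10,-6) top-left  bias=+0
  edge (0, 6)→(14, 14): d=(14,8) right/bottom  bias=-1
  edge (14, 14)→(10, 12): d=(-4,-2) top-left  bias=+0
    (2,4)@(5, 9): e=[0,2,2] → █  [on edge]
    (3,4)@(7, 9): e=[12,-14,6] → ·
    (2,5)@(5, 11): e=[-20,30,-6] → ·
    (7,7)@(15, 15): e=[0,6,-2] → ·  [on edge]
  covered (1 px):
    · · · · · · · · ·
    · · · · · · · · ·
    · · · · · · · · ·
    · · · · · · · · ·
    · · █ · · · · · ·
    · · · · · · · · ·
    · · · · · · · · ·
    · · · · · · · · ·
    · · · · · · · · ·
    · · · · · · · · ·

Result: [[5,1],[5,2],[5,3],[6,3],[6,4],[6,5],[6,6],[7,6],[7,7],[8,8]]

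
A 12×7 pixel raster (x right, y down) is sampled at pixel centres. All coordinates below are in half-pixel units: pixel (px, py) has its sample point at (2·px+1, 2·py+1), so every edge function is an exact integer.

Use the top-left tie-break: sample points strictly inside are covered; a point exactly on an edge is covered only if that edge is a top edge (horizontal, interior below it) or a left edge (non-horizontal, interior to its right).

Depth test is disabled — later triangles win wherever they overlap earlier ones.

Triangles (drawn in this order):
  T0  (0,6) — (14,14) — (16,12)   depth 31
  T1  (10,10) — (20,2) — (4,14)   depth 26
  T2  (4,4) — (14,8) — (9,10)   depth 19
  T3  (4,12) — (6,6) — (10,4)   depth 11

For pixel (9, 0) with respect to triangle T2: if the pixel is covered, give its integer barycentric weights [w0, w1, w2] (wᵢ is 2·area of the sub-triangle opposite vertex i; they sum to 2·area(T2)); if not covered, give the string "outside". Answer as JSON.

T0:
  2·area = 44  (B↔C swapped to make it positive)
  edge (0, 6)→(16, 12): d=(16,6) right/bottom  bias=-1
  edge (16, 12)→(14, 14): d=(-2,2) right/bottom  bias=-1
  edge (14, 14)→(0, 6): d=(-14,-8) top-left  bias=+0
    (11,2)@(23, 5): e=[-154,0,198] → ·  [on edge]
    (10,3)@(21, 7): e=[-110,0,154] → ·  [on edge]
    (3,4)@(7, 9): e=[6,24,14] → █
    (4,4)@(9, 9): e=[-6,20,30] → ·
    (9,4)@(19, 9): e=[-66,0,110] → ·  [on edge]
    (3,5)@(7, 11): e=[38,20,-14] → ·
    (4,5)@(9, 11): e=[26,16,2] → █
    (5,5)@(11, 11): e=[14,12,18] → █
    (6,5)@(13, 11): e=[2,8,34] → █
    (7,5)@(15, 11): e=[-10,4,50] → ·
    (8,5)@(17, 11): e=[-22,0,66] → ·  [on edge]
    (4,6)@(9, 13): e=[58,12,-26] → ·
    (7,6)@(15, 13): e=[22,0,22] → ·  [on edge]
  covered (5 px):
    · · · · · · · · · · · ·
    · · · · · · · · · · · ·
    · · · · · · · · · · · ·
    · · · · · · · · · · · ·
    · · · █ · · · · · · · ·
    · · · · █ █ █ · · · · ·
    · · · · · · █ · · · · ·
T1:
  2·area = 8  (B↔C swapped to make it positive)
  edge (10, 10)→(4, 14): d=(-6,4) right/bottom  bias=-1
  edge (4, 14)→(20, 2): d=(16,-12) top-left  bias=+0
  edge (20, 2)→(10, 10): d=(-10,8) right/bottom  bias=-1
    (5,4)@(11, 9): e=[2,4,2] → █
    (6,4)@(13, 9): e=[-6,28,-14] → ·
    (5,5)@(11, 11): e=[-10,36,-18] → ·
  covered (1 px):
    · · · · · · · · · · · ·
    · · · · · · · · · · · ·
    · · · · · · · · · · · ·
    · · · · · · · · · · · ·
    · · · · · █ · · · · · ·
    · · · · · · · · · · · ·
    · · · · · · · · · · · ·
T2:
  2·area = 40
  edge (4, 4)→(14, 8): d=(10,4) right/bottom  bias=-1
  edge (14, 8)→(9, 10): d=(-5,2) right/bottom  bias=-1
  edge (9, 10)→(4, 4): d=(-5,-6) top-left  bias=+0
    (2,2)@(5, 5): e=[6,33,1] → █
    (3,2)@(7, 5): e=[-2,29,13] → ·
    (2,3)@(5, 7): e=[26,23,-9] → ·
    (3,3)@(7, 7): e=[18,19,3] → █
    (4,3)@(9, 7): e=[10,15,15] → █
    (5,3)@(11, 7): e=[2,11,27] → █
    (6,3)@(13, 7): e=[-6,7,39] → ·
    (3,4)@(7, 9): e=[38,9,-7] → ·
    (4,4)@(9, 9): e=[30,5,5] → █
    (6,4)@(13, 9): e=[14,-3,29] → ·
    (4,5)@(9, 11): e=[50,-5,-5] → ·
    (5,5)@(11, 11): e=[42,-9,7] → ·
  covered (6 px):
    · · · · · · · · · · · ·
    · · · · · · · · · · · ·
    · · █ · · · · · · · · ·
    · · · █ █ █ · · · · · ·
    · · · · █ █ · · · · · ·
    · · · · · · · · · · · ·
    · · · · · · · · · · · ·
T3:
  2·area = 20
  edge (4, 12)→(6, 6): d=(2,-6) top-left  bias=+0
  edge (6, 6)→(10, 4): d=(4,-2) top-left  bias=+0
  edge (10, 4)→(4, 12): d=(-6,8) right/bottom  bias=-1
    (3,1)@(7, 3): e=[0,-10,30] → ·  [on edge]
    (4,2)@(9, 5): e=[16,2,2] → █
    (5,2)@(11, 5): e=[28,6,-14] → ·
    (3,3)@(7, 7): e=[8,6,6] → █
    (4,3)@(9, 7): e=[20,10,-10] → ·
    (2,4)@(5, 9): e=[0,10,10] → █  [on edge]
    (3,4)@(7, 9): e=[12,14,-6] → ·
    (2,5)@(5, 11): e=[4,18,-2] → ·
  covered (3 px):
    · · · · · · · · · · · ·
    · · · · · · · · · · · ·
    · · · · █ · · · · · · ·
    · · · █ · · · · · · · ·
    · · █ · · · · · · · · ·
    · · · · · · · · · · · ·
    · · · · · · · · · · · ·

Final: "outside"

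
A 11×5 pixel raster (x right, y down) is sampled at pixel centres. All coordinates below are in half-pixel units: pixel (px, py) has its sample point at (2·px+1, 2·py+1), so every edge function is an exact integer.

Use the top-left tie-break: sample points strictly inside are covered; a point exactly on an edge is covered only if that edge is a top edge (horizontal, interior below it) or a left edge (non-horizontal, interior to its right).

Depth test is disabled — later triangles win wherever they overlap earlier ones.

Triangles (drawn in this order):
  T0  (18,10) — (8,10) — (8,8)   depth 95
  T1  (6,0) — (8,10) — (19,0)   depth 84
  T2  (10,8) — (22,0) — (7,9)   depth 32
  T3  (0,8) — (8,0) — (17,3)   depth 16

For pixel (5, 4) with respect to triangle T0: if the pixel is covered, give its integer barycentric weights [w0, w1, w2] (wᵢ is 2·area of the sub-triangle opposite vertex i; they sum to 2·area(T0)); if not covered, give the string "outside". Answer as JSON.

T0:
  2·area = 20
  edge (18, 10)→(8, 10): d=(-10,0) right/bottom  bias=-1
  edge (8, 10)→(8, 8): d=(0,-2) top-left  bias=+0
  edge (8, 8)→(18, 10): d=(10,2) right/bottom  bias=-1
    (1,3)@(3, 7): e=[30,-10,0] → ·  [on edge]
    (4,4)@(9, 9): e=[10,2,8] → #
    (5,4)@(11, 9): e=[10,6,4] → #
    (6,4)@(13, 9): e=[10,10,0] → ·  [on edge]
  covered (2 px):
    · · · · · · · · · · ·
    · · · · · · · · · · ·
    · · · · · · · · · · ·
    · · · · · · · · · · ·
    · · · · # # · · · · ·
T1:
  2·area = 130  (B↔C swapped to make it positive)
  edge (6, 0)→(19, 0): d=(13,0) top-left  bias=+0
  edge (19, 0)→(8, 10): d=(-11,10) right/bottom  bias=-1
  edge (8, 10)→(6, 0): d=(-2,-10) top-left  bias=+0
    (3,0)@(7, 1): e=[13,109,8] → #
    (4,0)@(9, 1): e=[13,89,28] → #
    (5,0)@(11, 1): e=[13,69,48] → #
    (6,0)@(13, 1): e=[13,49,68] → #
    (7,0)@(15, 1): e=[13,29,88] → #
    (8,0)@(17, 1): e=[13,9,108] → #
    (9,0)@(19, 1): e=[13,-11,128] → ·
    (3,1)@(7, 3): e=[39,87,4] → #
    (8,1)@(17, 3): e=[39,-13,104] → ·
    (3,2)@(7, 5): e=[65,65,0] → #  [on edge]
    (7,2)@(15, 5): e=[65,-15,80] → ·
    (3,3)@(7, 7): e=[91,43,-4] → ·
  covered (18 px):
    · · · # # # # # # · ·
    · · · # # # # # · · ·
    · · · # # # # · · · ·
    · · · · # # · · · · ·
    · · · · # · · · · · ·
T2:
  2·area = 12  (B↔C swapped to make it positive)
  edge (10, 8)→(7, 9): d=(-3,1) right/bottom  bias=-1
  edge (7, 9)→(22, 0): d=(15,-9) top-left  bias=+0
  edge (22, 0)→(10, 8): d=(-12,8) right/bottom  bias=-1
    (8,1)@(17, 3): e=[8,0,4] → #  [on edge]
    (9,1)@(19, 3): e=[6,18,-12] → ·
    (8,2)@(17, 5): e=[2,30,-20] → ·
    (9,2)@(19, 5): e=[0,48,-36] → ·  [on edge]
    (5,3)@(11, 7): e=[2,6,4] → #
    (6,3)@(13, 7): e=[0,24,-12] → ·  [on edge]
    (3,4)@(7, 9): e=[0,0,12] → ·  [on edge]
    (5,4)@(11, 9): e=[-4,36,-20] → ·
  covered (2 px):
    · · · · · · · · · · ·
    · · · · · · · · # · ·
    · · · · · · · · · · ·
    · · · · · # · · · · ·
    · · · · · · · · · · ·
T3:
  2·area = 96
  edge (0, 8)→(8, 0): d=(8,-8) top-left  bias=+0
  edge (8, 0)→(17, 3): d=(9,3) right/bottom  bias=-1
  edge (17, 3)→(0, 8): d=(-17,5) right/bottom  bias=-1
    (3,0)@(7, 1): e=[0,12,84] → #  [on edge]
    (4,0)@(9, 1): e=[16,6,74] → #
    (5,0)@(11, 1): e=[32,0,64] → ·  [on edge]
    (2,1)@(5, 3): e=[0,36,60] → #  [on edge]
    (5,1)@(11, 3): e=[48,18,30] → #
    (6,1)@(13, 3): e=[64,12,20] → #
    (7,1)@(15, 3): e=[80,6,10] → #
    (8,1)@(17, 3): e=[96,0,0] → ·  [on edge]
    (1,2)@(3, 5): e=[0,60,36] → #  [on edge]
    (5,2)@(11, 5): e=[64,36,-4] → ·
    (6,2)@(13, 5): e=[80,30,-14] → ·
    (7,2)@(15, 5): e=[96,24,-24] → ·
    (0,3)@(1, 7): e=[0,84,12] → #  [on edge]
  covered (14 px):
    · · · # # · · · · · ·
    · · # # # # # # · · ·
    · # # # # · · · · · ·
    # # · · · · · · · · ·
    · · · · · · · · · · ·

Result: [6,4,10]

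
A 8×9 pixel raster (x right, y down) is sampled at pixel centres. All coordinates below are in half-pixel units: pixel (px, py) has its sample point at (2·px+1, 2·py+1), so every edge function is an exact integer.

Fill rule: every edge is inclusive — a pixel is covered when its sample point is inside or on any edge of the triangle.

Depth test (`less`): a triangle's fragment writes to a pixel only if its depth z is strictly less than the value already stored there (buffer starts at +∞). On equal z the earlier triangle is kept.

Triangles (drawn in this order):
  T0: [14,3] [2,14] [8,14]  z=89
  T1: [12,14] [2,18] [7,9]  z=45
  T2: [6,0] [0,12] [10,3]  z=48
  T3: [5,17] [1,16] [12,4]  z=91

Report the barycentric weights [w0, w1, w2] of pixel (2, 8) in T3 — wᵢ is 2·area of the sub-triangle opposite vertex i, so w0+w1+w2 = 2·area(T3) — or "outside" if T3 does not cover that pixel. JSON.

T0:
  2·area = 66  (B↔C swapped to make it positive)
  edge (14, 3)→(8, 14): d=(-6,11) inclusive
  edge (8, 14)→(2, 14): d=(-6,0) inclusive
  edge (2, 14)→(14, 3): d=(12,-11) inclusive
    (5,3)@(11, 7): e=[9,42,15] → #
    (6,3)@(13, 7): e=[-13,42,37] → ·
    (4,4)@(9, 9): e=[19,30,17] → #
    (5,4)@(11, 9): e=[-3,30,39] → ·
    (3,5)@(7, 11): e=[29,18,19] → #
    (5,5)@(11, 11): e=[-15,18,63] → ·
    (2,6)@(5, 13): e=[39,6,21] → #
    (4,6)@(9, 13): e=[-5,6,65] → ·
    (2,7)@(5, 15): e=[27,-6,45] → ·
    (3,7)@(7, 15): e=[5,-6,67] → ·
  covered (6 px):
    · · · · · · · ·
    · · · · · · · ·
    · · · · · · · ·
    · · · · · # · ·
    · · · · # · · ·
    · · · # # · · ·
    · · # # · · · ·
    · · · · · · · ·
    · · · · · · · ·
T1:
  2·area = 70
  edge (12, 14)→(2, 18): d=(-10,4) inclusive
  edge (2, 18)→(7, 9): d=(5,-9) inclusive
  edge (7, 9)→(12, 14): d=(5,5) inclusive
    (0,1)@(1, 3): e=[154,-84,0] → ·  [on edge]
    (1,2)@(3, 5): e=[126,-56,0] → ·  [on edge]
    (2,3)@(5, 7): e=[98,-28,0] → ·  [on edge]
    (3,4)@(7, 9): e=[70,0,0] → #  [on edge]
    (4,4)@(9, 9): e=[62,18,-10] → ·
    (3,5)@(7, 11): e=[50,10,10] → #
    (4,5)@(9, 11): e=[42,28,0] → #  [on edge]
    (5,5)@(11, 11): e=[34,46,-10] → ·
    (2,6)@(5, 13): e=[38,2,30] → #
    (5,6)@(11, 13): e=[14,56,0] → #  [on edge]
    (6,6)@(13, 13): e=[6,74,-10] → ·
    (2,7)@(5, 15): e=[18,12,40] → #
    (6,7)@(13, 15): e=[-14,84,0] → ·  [on edge]
    (7,8)@(15, 17): e=[-42,112,0] → ·  [on edge]
  covered (11 px):
    · · · · · · · ·
    · · · · · · · ·
    · · · · · · · ·
    · · · · · · · ·
    · · · # · · · ·
    · · · # # · · ·
    · · # # # # · ·
    · · # # # · · ·
    · # · · · · · ·
T2:
  2·area = 66  (B↔C swapped to make it positive)
  edge (6, 0)→(10, 3): d=(4,3) inclusive
  edge (10, 3)→(0, 12): d=(-10,9) inclusive
  edge (0, 12)→(6, 0): d=(6,-12) inclusive
    (3,0)@(7, 1): e=[1,47,18] → #
    (4,0)@(9, 1): e=[-5,29,42] → ·
    (2,1)@(5, 3): e=[15,45,6] → #
    (4,1)@(9, 3): e=[3,9,54] → #
    (5,1)@(11, 3): e=[-3,-9,78] → ·
    (2,2)@(5, 5): e=[23,25,18] → #
    (4,2)@(9, 5): e=[11,-11,66] → ·
    (1,3)@(3, 7): e=[37,23,6] → #
    (3,3)@(7, 7): e=[25,-13,54] → ·
    (1,4)@(3, 9): e=[45,3,18] → #
    (2,4)@(5, 9): e=[39,-15,42] → ·
    (0,5)@(1, 11): e=[59,1,6] → #
  covered (10 px):
    · · · # · · · ·
    · · # # # · · ·
    · · # # · · · ·
    · # # · · · · ·
    · # · · · · · ·
    # · · · · · · ·
    · · · · · · · ·
    · · · · · · · ·
    · · · · · · · ·
T3:
  2·area = 59
  edge (5, 17)→(1, 16): d=(-4,-1) inclusive
  edge (1, 16)→(12, 4): d=(11,-12) inclusive
  edge (12, 4)→(5, 17): d=(-7,13) inclusive
    (4,4)@(9, 9): e=[36,19,4] → #
    (5,4)@(11, 9): e=[38,43,-22] → ·
    (3,5)@(7, 11): e=[26,17,16] → #
    (4,5)@(9, 11): e=[28,41,-10] → ·
    (2,6)@(5, 13): e=[16,15,28] → #
    (4,6)@(9, 13): e=[20,63,-24] → ·
    (1,7)@(3, 15): e=[6,13,40] → #
    (3,7)@(7, 15): e=[10,61,-12] → ·
    (1,8)@(3, 17): e=[-2,35,26] → ·
    (2,8)@(5, 17): e=[0,59,0] → #  [on edge]
    (3,8)@(7, 17): e=[2,83,-26] → ·
  covered (7 px):
    · · · · · · · ·
    · · · · · · · ·
    · · · · · · · ·
    · · · · · · · ·
    · · · · # · · ·
    · · · # · · · ·
    · · # # · · · ·
    · # # · · · · ·
    · · # · · · · ·

Final: [59,0,0]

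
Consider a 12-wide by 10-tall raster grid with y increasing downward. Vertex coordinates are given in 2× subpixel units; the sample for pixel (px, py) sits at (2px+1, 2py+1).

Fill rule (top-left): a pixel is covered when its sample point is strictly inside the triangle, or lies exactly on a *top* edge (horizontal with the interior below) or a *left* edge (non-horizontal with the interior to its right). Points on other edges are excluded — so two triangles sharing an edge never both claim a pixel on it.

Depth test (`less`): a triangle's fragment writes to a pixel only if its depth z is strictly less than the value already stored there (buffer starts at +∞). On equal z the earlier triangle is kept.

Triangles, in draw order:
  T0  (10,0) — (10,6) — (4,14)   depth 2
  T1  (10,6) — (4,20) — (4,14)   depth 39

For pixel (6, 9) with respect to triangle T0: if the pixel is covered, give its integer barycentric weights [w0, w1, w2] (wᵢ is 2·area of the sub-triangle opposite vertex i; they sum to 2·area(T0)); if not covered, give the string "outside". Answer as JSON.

T0:
  2·area = 36
  edge (10, 0)→(10, 6): d=(0,6) right/bottom  bias=-1
  edge (10, 6)→(4, 14): d=(-6,8) right/bottom  bias=-1
  edge (4, 14)→(10, 0): d=(6,-14) top-left  bias=+0
    (4,1)@(9, 3): e=[6,26,4] → X
    (5,1)@(11, 3): e=[-6,10,32] → .
    (4,2)@(9, 5): e=[6,14,16] → X
    (5,2)@(11, 5): e=[-6,-2,44] → .
    (3,3)@(7, 7): e=[18,18,0] → X  [on edge]
    (5,3)@(11, 7): e=[-6,-14,56] → .
    (3,4)@(7, 9): e=[18,6,12] → X
    (4,4)@(9, 9): e=[6,-10,40] → .
    (3,5)@(7, 11): e=[18,-6,24] → .
  covered (5 px):
    . . . . . . . . . . . .
    . . . . X . . . . . . .
    . . . . X . . . . . . .
    . . . X X . . . . . . .
    . . . X . . . . . . . .
    . . . . . . . . . . . .
    . . . . . . . . . . . .
    . . . . . . . . . . . .
    . . . . . . . . . . . .
    . . . . . . . . . . . .
T1:
  2·area = 36
  edge (10, 6)→(4, 20): d=(-6,14) right/bottom  bias=-1
  edge (4, 20)→(4, 14): d=(0,-6) top-left  bias=+0
  edge (4, 14)→(10, 6): d=(6,-8) top-left  bias=+0
    (3,5)@(7, 11): e=[12,18,6] → X
    (4,5)@(9, 11): e=[-16,30,22] → .
    (2,6)@(5, 13): e=[28,6,2] → X
    (3,6)@(7, 13): e=[0,18,18] → .  [on edge]
    (2,7)@(5, 15): e=[16,6,14] → X
    (3,7)@(7, 15): e=[-12,18,30] → .
    (2,8)@(5, 17): e=[4,6,26] → X
    (3,8)@(7, 17): e=[-24,18,42] → .
    (2,9)@(5, 19): e=[-8,6,38] → .
  covered (4 px):
    . . . . . . . . . . . .
    . . . . . . . . . . . .
    . . . . . . . . . . . .
    . . . . . . . . . . . .
    . . . . . . . . . . . .
    . . . X . . . . . . . .
    . . X . . . . . . . . .
    . . X . . . . . . . . .
    . . X . . . . . . . . .
    . . . . . . . . . . . .

Final: "outside"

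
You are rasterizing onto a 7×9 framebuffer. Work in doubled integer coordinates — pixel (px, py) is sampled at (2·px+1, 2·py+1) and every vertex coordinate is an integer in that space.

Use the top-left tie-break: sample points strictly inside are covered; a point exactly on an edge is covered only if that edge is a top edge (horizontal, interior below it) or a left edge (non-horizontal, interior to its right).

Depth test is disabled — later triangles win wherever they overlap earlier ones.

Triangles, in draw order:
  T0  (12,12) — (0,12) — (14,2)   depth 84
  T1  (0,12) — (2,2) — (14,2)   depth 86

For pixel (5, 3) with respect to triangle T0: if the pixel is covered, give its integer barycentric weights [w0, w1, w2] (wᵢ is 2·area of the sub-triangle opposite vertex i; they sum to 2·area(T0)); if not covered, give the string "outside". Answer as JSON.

T0:
  2·area = 120
  edge (12, 12)→(0, 12): d=(-12,0) right/bottom  bias=-1
  edge (0, 12)→(14, 2): d=(14,-10) top-left  bias=+0
  edge (14, 2)→(12, 12): d=(-2,10) right/bottom  bias=-1
    (6,1)@(13, 3): e=[108,4,8] → █
    (5,2)@(11, 5): e=[84,12,24] → █
    (3,3)@(7, 7): e=[60,0,60] → █  [on edge]
    (4,3)@(9, 7): e=[60,20,40] → █
    (6,3)@(13, 7): e=[60,60,0] → ·  [on edge]
    (2,4)@(5, 9): e=[36,8,76] → █
    (6,4)@(13, 9): e=[36,88,-4] → ·
    (1,5)@(3, 11): e=[12,16,92] → █
    (6,5)@(13, 11): e=[12,116,-8] → ·
    (1,6)@(3, 13): e=[-12,44,88] → ·
    (2,6)@(5, 13): e=[-12,64,68] → ·
    (3,6)@(7, 13): e=[-12,84,48] → ·
    (5,8)@(11, 17): e=[-60,180,0] → ·  [on edge]
  covered (15 px):
    · · · · · · ·
    · · · · · · █
    · · · · · █ █
    · · · █ █ █ ·
    · · █ █ █ █ ·
    · █ █ █ █ █ ·
    · · · · · · ·
    · · · · · · ·
    · · · · · · ·
T1:
  2·area = 120
  edge (0, 12)→(2, 2): d=(2,-10) top-left  bias=+0
  edge (2, 2)→(14, 2): d=(12,0) top-left  bias=+0
  edge (14, 2)→(0, 12): d=(-14,10) right/bottom  bias=-1
    (1,1)@(3, 3): e=[12,12,96] → █
    (2,1)@(5, 3): e=[32,12,76] → █
    (3,1)@(7, 3): e=[52,12,56] → █
    (4,1)@(9, 3): e=[72,12,36] → █
    (5,1)@(11, 3): e=[92,12,16] → █
    (6,1)@(13, 3): e=[112,12,-4] → ·
    (1,2)@(3, 5): e=[16,36,68] → █
    (5,2)@(11, 5): e=[96,36,-12] → ·
    (0,3)@(1, 7): e=[0,60,60] → █  [on edge]
    (3,3)@(7, 7): e=[60,60,0] → ·  [on edge]
    (4,3)@(9, 7): e=[80,60,-20] → ·
    (0,4)@(1, 9): e=[4,84,32] → █
  covered (15 px):
    · · · · · · ·
    · █ █ █ █ █ ·
    · █ █ █ █ · ·
    █ █ █ · · · ·
    █ █ · · · · ·
    █ · · · · · ·
    · · · · · · ·
    · · · · · · ·
    · · · · · · ·

Result: [40,20,60]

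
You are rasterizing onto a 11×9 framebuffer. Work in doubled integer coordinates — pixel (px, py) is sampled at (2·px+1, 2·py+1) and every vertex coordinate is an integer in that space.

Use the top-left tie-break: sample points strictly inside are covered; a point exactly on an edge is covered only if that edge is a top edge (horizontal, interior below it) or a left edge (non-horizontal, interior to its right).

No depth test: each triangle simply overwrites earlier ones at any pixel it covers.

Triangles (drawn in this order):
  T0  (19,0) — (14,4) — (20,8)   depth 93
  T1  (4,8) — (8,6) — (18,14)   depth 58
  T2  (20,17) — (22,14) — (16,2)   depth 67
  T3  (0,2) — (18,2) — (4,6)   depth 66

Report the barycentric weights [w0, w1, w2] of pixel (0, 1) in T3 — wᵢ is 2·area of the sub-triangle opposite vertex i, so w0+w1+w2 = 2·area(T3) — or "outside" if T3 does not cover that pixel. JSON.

T0:
  2·area = 44  (B↔C swapped to make it positive)
  edge (19, 0)→(20, 8): d=(1,8) right/bottom  bias=-1
  edge (20, 8)→(14, 4): d=(-6,-4) top-left  bias=+0
  edge (14, 4)→(19, 0): d=(5,-4) top-left  bias=+0
    (9,0)@(19, 1): e=[1,38,5] → #
    (10,0)@(21, 1): e=[-15,46,13] → ·
    (8,1)@(17, 3): e=[19,18,7] → #
    (10,1)@(21, 3): e=[-13,34,23] → ·
    (8,2)@(17, 5): e=[21,6,17] → #
    (10,2)@(21, 5): e=[-11,22,33] → ·
    (8,3)@(17, 7): e=[23,-6,27] → ·
    (9,3)@(19, 7): e=[7,2,35] → #
    (10,3)@(21, 7): e=[-9,10,43] → ·
    (9,4)@(19, 9): e=[9,-10,45] → ·
  covered (6 px):
    · · · · · · · · · # ·
    · · · · · · · · # # ·
    · · · · · · · · # # ·
    · · · · · · · · · # ·
    · · · · · · · · · · ·
    · · · · · · · · · · ·
    · · · · · · · · · · ·
    · · · · · · · · · · ·
    · · · · · · · · · · ·
T1:
  2·area = 52
  edge (4, 8)→(8, 6): d=(4,-2) top-left  bias=+0
  edge (8, 6)→(18, 14): d=(10,8) right/bottom  bias=-1
  edge (18, 14)→(4, 8): d=(-14,-6) top-left  bias=+0
    (3,3)@(7, 7): e=[2,18,32] → #
    (4,3)@(9, 7): e=[6,2,44] → #
    (5,3)@(11, 7): e=[10,-14,56] → ·
    (3,4)@(7, 9): e=[10,38,4] → #
    (5,4)@(11, 9): e=[18,6,28] → #
    (6,4)@(13, 9): e=[22,-10,40] → ·
    (3,5)@(7, 11): e=[18,58,-24] → ·
    (4,5)@(9, 11): e=[22,42,-12] → ·
    (5,5)@(11, 11): e=[26,26,0] → #  [on edge]
    (6,5)@(13, 11): e=[30,10,12] → #
    (7,5)@(15, 11): e=[34,-6,24] → ·
    (5,6)@(11, 13): e=[34,46,-28] → ·
  covered (7 px):
    · · · · · · · · · · ·
    · · · · · · · · · · ·
    · · · · · · · · · · ·
    · · · # # · · · · · ·
    · · · # # # · · · · ·
    · · · · · # # · · · ·
    · · · · · · · · · · ·
    · · · · · · · · · · ·
    · · · · · · · · · · ·
T2:
  2·area = 42  (B↔C swapped to make it positive)
  edge (20, 17)→(16, 2): d=(-4,-15) top-left  bias=+0
  edge (16, 2)→(22, 14): d=(6,12) right/bottom  bias=-1
  edge (22, 14)→(20, 17): d=(-2,3) right/bottom  bias=-1
    (8,2)@(17, 5): e=[3,6,33] → #
    (9,2)@(19, 5): e=[33,-18,27] → ·
    (8,3)@(17, 7): e=[-5,18,29] → ·
    (9,4)@(19, 9): e=[17,6,19] → #
    (10,4)@(21, 9): e=[47,-18,13] → ·
    (9,5)@(19, 11): e=[9,18,15] → #
    (10,5)@(21, 11): e=[39,-6,9] → ·
    (9,6)@(19, 13): e=[1,30,11] → #
    (10,6)@(21, 13): e=[31,6,5] → #
    (9,7)@(19, 15): e=[-7,42,7] → ·
    (10,7)@(21, 15): e=[23,18,1] → #
    (10,8)@(21, 17): e=[15,30,-3] → ·
  covered (6 px):
    · · · · · · · · · · ·
    · · · · · · · · · · ·
    · · · · · · · · # · ·
    · · · · · · · · · · ·
    · · · · · · · · · # ·
    · · · · · · · · · # ·
    · · · · · · · · · # #
    · · · · · · · · · · #
    · · · · · · · · · · ·
T3:
  2·area = 72
  edge (0, 2)→(18, 2): d=(18,0) top-left  bias=+0
  edge (18, 2)→(4, 6): d=(-14,4) right/bottom  bias=-1
  edge (4, 6)→(0, 2): d=(-4,-4) top-left  bias=+0
    (0,1)@(1, 3): e=[18,54,0] → #  [on edge]
    (1,1)@(3, 3): e=[18,46,8] → #
    (2,1)@(5, 3): e=[18,38,16] → #
    (3,1)@(7, 3): e=[18,30,24] → #
    (4,1)@(9, 3): e=[18,22,32] → #
    (5,1)@(11, 3): e=[18,14,40] → #
    (6,1)@(13, 3): e=[18,6,48] → #
    (7,1)@(15, 3): e=[18,-2,56] → ·
    (0,2)@(1, 5): e=[54,26,-8] → ·
    (1,2)@(3, 5): e=[54,18,0] → #  [on edge]
    (4,2)@(9, 5): e=[54,-6,24] → ·
    (5,2)@(11, 5): e=[54,-14,32] → ·
    (2,3)@(5, 7): e=[90,-18,0] → ·  [on edge]
    (3,4)@(7, 9): e=[126,-54,0] → ·  [on edge]
    (4,5)@(9, 11): e=[162,-90,0] → ·  [on edge]
    (5,6)@(11, 13): e=[198,-126,0] → ·  [on edge]
    (6,7)@(13, 15): e=[234,-162,0] → ·  [on edge]
    (7,8)@(15, 17): e=[270,-198,0] → ·  [on edge]
  covered (10 px):
    · · · · · · · · · · ·
    # # # # # # # · · · ·
    · # # # · · · · · · ·
    · · · · · · · · · · ·
    · · · · · · · · · · ·
    · · · · · · · · · · ·
    · · · · · · · · · · ·
    · · · · · · · · · · ·
    · · · · · · · · · · ·

Answer: [54,0,18]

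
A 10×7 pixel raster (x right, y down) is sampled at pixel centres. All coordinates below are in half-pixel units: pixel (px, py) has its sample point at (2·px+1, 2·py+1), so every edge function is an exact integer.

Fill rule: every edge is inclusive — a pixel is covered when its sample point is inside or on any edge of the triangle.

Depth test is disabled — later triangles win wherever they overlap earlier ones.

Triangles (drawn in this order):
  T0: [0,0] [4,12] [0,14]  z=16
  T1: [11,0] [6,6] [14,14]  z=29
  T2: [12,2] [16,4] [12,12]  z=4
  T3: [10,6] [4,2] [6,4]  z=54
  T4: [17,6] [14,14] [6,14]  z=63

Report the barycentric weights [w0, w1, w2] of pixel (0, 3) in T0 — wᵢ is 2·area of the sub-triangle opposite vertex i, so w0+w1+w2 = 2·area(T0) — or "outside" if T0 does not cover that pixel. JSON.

T0:
  2·area = 56
  edge (0, 0)→(4, 12): d=(4,12) inclusive
  edge (4, 12)→(0, 14): d=(-4,2) inclusive
  edge (0, 14)→(0, 0): d=(0,-14) inclusive
    (0,1)@(1, 3): e=[0,42,14] → #  [on edge]
    (1,1)@(3, 3): e=[-24,38,42] → ·
    (0,2)@(1, 5): e=[8,34,14] → #
    (1,2)@(3, 5): e=[-16,30,42] → ·
    (0,3)@(1, 7): e=[16,26,14] → #
    (1,3)@(3, 7): e=[-8,22,42] → ·
    (0,4)@(1, 9): e=[24,18,14] → #
    (1,4)@(3, 9): e=[0,14,42] → #  [on edge]
    (2,4)@(5, 9): e=[-24,10,70] → ·
    (0,5)@(1, 11): e=[32,10,14] → #
    (2,5)@(5, 11): e=[-16,2,70] → ·
    (0,6)@(1, 13): e=[40,2,14] → #
  covered (8 px):
    · · · · · · · · · ·
    # · · · · · · · · ·
    # · · · · · · · · ·
    # · · · · · · · · ·
    # # · · · · · · · ·
    # # · · · · · · · ·
    # · · · · · · · · ·
T1:
  2·area = 88  (B↔C swapped to make it positive)
  edge (11, 0)→(14, 14): d=(3,14) inclusive
  edge (14, 14)→(6, 6): d=(-8,-8) inclusive
  edge (6, 6)→(11, 0): d=(5,-6) inclusive
    (0,0)@(1, 1): e=[143,0,-55] → ·  [on edge]
    (5,0)@(11, 1): e=[3,80,5] → #
    (6,0)@(13, 1): e=[-25,96,17] → ·
    (1,1)@(3, 3): e=[121,0,-33] → ·  [on edge]
    (4,1)@(9, 3): e=[37,48,3] → #
    (6,1)@(13, 3): e=[-19,80,27] → ·
    (2,2)@(5, 5): e=[99,0,-11] → ·  [on edge]
    (3,2)@(7, 5): e=[71,16,1] → #
    (6,2)@(13, 5): e=[-13,64,37] → ·
    (3,3)@(7, 7): e=[77,0,11] → #  [on edge]
    (6,3)@(13, 7): e=[-7,48,47] → ·
    (3,4)@(7, 9): e=[83,-16,21] → ·
    (4,4)@(9, 9): e=[55,0,33] → #  [on edge]
    (5,5)@(11, 11): e=[33,0,55] → #  [on edge]
    (6,6)@(13, 13): e=[11,0,77] → #  [on edge]
  covered (14 px):
    · · · · · # · · · ·
    · · · · # # · · · ·
    · · · # # # · · · ·
    · · · # # # · · · ·
    · · · · # # · · · ·
    · · · · · # # · · ·
    · · · · · · # · · ·
T2:
  2·area = 40
  edge (12, 2)→(16, 4): d=(4,2) inclusive
  edge (16, 4)→(12, 12): d=(-4,8) inclusive
  edge (12, 12)→(12, 2): d=(0,-10) inclusive
    (6,1)@(13, 3): e=[2,28,10] → #
    (7,1)@(15, 3): e=[-2,12,30] → ·
    (6,2)@(13, 5): e=[10,20,10] → #
    (7,2)@(15, 5): e=[6,4,30] → #
    (8,2)@(17, 5): e=[2,-12,50] → ·
    (6,3)@(13, 7): e=[18,12,10] → #
    (7,3)@(15, 7): e=[14,-4,30] → ·
    (6,4)@(13, 9): e=[26,4,10] → #
    (7,4)@(15, 9): e=[22,-12,30] → ·
    (6,5)@(13, 11): e=[34,-4,10] → ·
  covered (5 px):
    · · · · · · · · · ·
    · · · · · · # · · ·
    · · · · · · # # · ·
    · · · · · · # · · ·
    · · · · · · # · · ·
    · · · · · · · · · ·
    · · · · · · · · · ·
T3:
  2·area = 4  (B↔C swapped to make it positive)
  edge (10, 6)→(6, 4): d=(-4,-2) inclusive
  edge (6, 4)→(4, 2): d=(-2,-2) inclusive
  edge (4, 2)→(10, 6): d=(6,4) inclusive
    (1,0)@(3, 1): e=[6,0,-2] → ·  [on edge]
    (2,1)@(5, 3): e=[2,0,2] → #  [on edge]
    (3,1)@(7, 3): e=[6,4,-6] → ·
    (2,2)@(5, 5): e=[-6,-4,14] → ·
    (3,2)@(7, 5): e=[-2,0,6] → ·  [on edge]
    (4,3)@(9, 7): e=[-6,0,10] → ·  [on edge]
    (5,4)@(11, 9): e=[-10,0,14] → ·  [on edge]
    (6,5)@(13, 11): e=[-14,0,18] → ·  [on edge]
    (7,6)@(15, 13): e=[-18,0,22] → ·  [on edge]
  covered (1 px):
    · · · · · · · · · ·
    · · # · · · · · · ·
    · · · · · · · · · ·
    · · · · · · · · · ·
    · · · · · · · · · ·
    · · · · · · · · · ·
    · · · · · · · · · ·
T4:
  2·area = 64
  edge (17, 6)→(14, 14): d=(-3,8) inclusive
  edge (14, 14)→(6, 14): d=(-8,0) inclusive
  edge (6, 14)→(17, 6): d=(11,-8) inclusive
    (6,4)@(13, 9): e=[23,40,1] → #
    (7,4)@(15, 9): e=[7,40,17] → #
    (8,4)@(17, 9): e=[-9,40,33] → ·
    (5,5)@(11, 11): e=[33,24,7] → #
    (8,5)@(17, 11): e=[-15,24,55] → ·
    (4,6)@(9, 13): e=[43,8,13] → #
    (7,6)@(15, 13): e=[-5,8,61] → ·
  covered (8 px):
    · · · · · · · · · ·
    · · · · · · · · · ·
    · · · · · · · · · ·
    · · · · · · · · · ·
    · · · · · · # # · ·
    · · · · · # # # · ·
    · · · · # # # · · ·

Final: [26,14,16]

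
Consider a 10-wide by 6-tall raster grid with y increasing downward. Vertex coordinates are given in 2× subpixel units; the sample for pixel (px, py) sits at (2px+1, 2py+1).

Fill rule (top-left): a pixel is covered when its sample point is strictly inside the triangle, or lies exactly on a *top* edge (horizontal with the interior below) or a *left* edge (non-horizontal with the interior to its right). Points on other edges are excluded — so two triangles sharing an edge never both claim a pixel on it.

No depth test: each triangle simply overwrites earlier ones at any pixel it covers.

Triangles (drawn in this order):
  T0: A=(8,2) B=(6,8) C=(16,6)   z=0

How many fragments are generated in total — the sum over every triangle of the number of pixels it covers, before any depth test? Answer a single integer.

T0:
  2·area = 56  (B↔C swapped to make it positive)
  edge (8, 2)→(16, 6): d=(8,4) right/bottom  bias=-1
  edge (16, 6)→(6, 8): d=(-10,2) right/bottom  bias=-1
  edge (6, 8)→(8, 2): d=(2,-6) top-left  bias=+0
    (4,1)@(9, 3): e=[4,44,8] → █
    (5,1)@(11, 3): e=[-4,40,20] → ·
    (3,2)@(7, 5): e=[28,28,0] → █  [on edge]
    (5,2)@(11, 5): e=[12,20,24] → █
    (6,2)@(13, 5): e=[4,16,36] → █
    (7,2)@(15, 5): e=[-4,12,48] → ·
    (3,3)@(7, 7): e=[44,8,4] → █
    (5,3)@(11, 7): e=[28,0,28] → ·  [on edge]
    (6,3)@(13, 7): e=[20,-4,40] → ·
    (0,4)@(1, 9): e=[84,0,-28] → ·  [on edge]
    (3,4)@(7, 9): e=[60,-12,8] → ·
    (4,4)@(9, 9): e=[52,-16,20] → ·
    (2,5)@(5, 11): e=[84,-28,0] → ·  [on edge]
  covered (7 px):
    · · · · · · · · · ·
    · · · · █ · · · · ·
    · · · █ █ █ █ · · ·
    · · · █ █ · · · · ·
    · · · · · · · · · ·
    · · · · · · · · · ·

Final: 7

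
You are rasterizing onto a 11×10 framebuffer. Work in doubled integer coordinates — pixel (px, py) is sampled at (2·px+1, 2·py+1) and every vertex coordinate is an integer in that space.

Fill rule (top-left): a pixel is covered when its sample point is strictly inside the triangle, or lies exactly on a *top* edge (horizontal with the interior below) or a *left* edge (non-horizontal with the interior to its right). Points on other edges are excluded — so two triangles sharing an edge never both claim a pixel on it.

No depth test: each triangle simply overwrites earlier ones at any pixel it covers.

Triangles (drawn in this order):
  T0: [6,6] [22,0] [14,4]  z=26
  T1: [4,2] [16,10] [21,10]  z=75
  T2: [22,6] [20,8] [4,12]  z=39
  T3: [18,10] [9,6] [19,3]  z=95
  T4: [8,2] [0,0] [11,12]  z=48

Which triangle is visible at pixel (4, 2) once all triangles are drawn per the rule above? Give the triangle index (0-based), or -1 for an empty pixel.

T0:
  2·area = 16
  edge (6, 6)→(22, 0): d=(16,-6) top-left  bias=+0
  edge (22, 0)→(14, 4): d=(-8,4) right/bottom  bias=-1
  edge (14, 4)→(6, 6): d=(-8,2) right/bottom  bias=-1
    (7,1)@(15, 3): e=[6,4,6] → █
    (8,1)@(17, 3): e=[18,-4,2] → ·
    (4,2)@(9, 5): e=[2,12,2] → █
    (5,2)@(11, 5): e=[14,4,-2] → ·
    (7,2)@(15, 5): e=[38,-12,-10] → ·
    (4,3)@(9, 7): e=[34,-4,-14] → ·
  covered (2 px):
    · · · · · · · · · · ·
    · · · · · · · █ · · ·
    · · · · █ · · · · · ·
    · · · · · · · · · · ·
    · · · · · · · · · · ·
    · · · · · · · · · · ·
    · · · · · · · · · · ·
    · · · · · · · · · · ·
    · · · · · · · · · · ·
    · · · · · · · · · · ·
T1:
  2·area = 40  (B↔C swapped to make it positive)
  edge (4, 2)→(21, 10): d=(17,8) right/bottom  bias=-1
  edge (21, 10)→(16, 10): d=(-5,0) right/bottom  bias=-1
  edge (16, 10)→(4, 2): d=(-12,-8) top-left  bias=+0
    (4,2)@(9, 5): e=[11,25,4] → █
    (5,2)@(11, 5): e=[-5,25,20] → ·
    (4,3)@(9, 7): e=[45,15,-20] → ·
    (6,3)@(13, 7): e=[13,15,12] → █
    (7,3)@(15, 7): e=[-3,15,28] → ·
    (6,4)@(13, 9): e=[47,5,-12] → ·
    (7,4)@(15, 9): e=[31,5,4] → █
    (8,4)@(17, 9): e=[15,5,20] → █
    (9,4)@(19, 9): e=[-1,5,36] → ·
    (7,5)@(15, 11): e=[65,-5,-20] → ·
    (8,5)@(17, 11): e=[49,-5,-4] → ·
  covered (4 px):
    · · · · · · · · · · ·
    · · · · · · · · · · ·
    · · · · █ · · · · · ·
    · · · · · · █ · · · ·
    · · · · · · · █ █ · ·
    · · · · · · · · · · ·
    · · · · · · · · · · ·
    · · · · · · · · · · ·
    · · · · · · · · · · ·
    · · · · · · · · · · ·
T2:
  2·area = 24
  edge (22, 6)→(20, 8): d=(-2,2) right/bottom  bias=-1
  edge (20, 8)→(4, 12): d=(-16,4) right/bottom  bias=-1
  edge (4, 12)→(22, 6): d=(18,-6) top-left  bias=+0
    (9,3)@(19, 7): e=[4,20,0] → █  [on edge]
    (10,3)@(21, 7): e=[0,12,12] → ·  [on edge]
    (6,4)@(13, 9): e=[12,12,0] → █  [on edge]
    (7,4)@(15, 9): e=[8,4,12] → █
    (8,4)@(17, 9): e=[4,-4,24] → ·
    (9,4)@(19, 9): e=[0,-12,36] → ·  [on edge]
    (3,5)@(7, 11): e=[20,4,0] → █  [on edge]
    (4,5)@(9, 11): e=[16,-4,12] → ·
    (6,5)@(13, 11): e=[8,-20,36] → ·
    (7,5)@(15, 11): e=[4,-28,48] → ·
    (8,5)@(17, 11): e=[0,-36,60] → ·  [on edge]
    (0,6)@(1, 13): e=[28,-4,0] → ·  [on edge]
    (7,6)@(15, 13): e=[0,-60,84] → ·  [on edge]
    (6,7)@(13, 15): e=[0,-84,108] → ·  [on edge]
    (5,8)@(11, 17): e=[0,-108,132] → ·  [on edge]
    (4,9)@(9, 19): e=[0,-132,156] → ·  [on edge]
  covered (4 px):
    · · · · · · · · · · ·
    · · · · · · · · · · ·
    · · · · · · · · · · ·
    · · · · · · · · · █ ·
    · · · · · · █ █ · · ·
    · · · █ · · · · · · ·
    · · · · · · · · · · ·
    · · · · · · · · · · ·
    · · · · · · · · · · ·
    · · · · · · · · · · ·
T3:
  2·area = 67
  edge (18, 10)→(9, 6): d=(-9,-4) top-left  bias=+0
  edge (9, 6)→(19, 3): d=(10,-3) top-left  bias=+0
  edge (19, 3)→(18, 10): d=(-1,7) right/bottom  bias=-1
    (9,1)@(19, 3): e=[67,0,0] → ·  [on edge]
    (6,2)@(13, 5): e=[25,2,40] → █
    (7,2)@(15, 5): e=[33,8,26] → █
    (8,2)@(17, 5): e=[41,14,12] → █
    (9,2)@(19, 5): e=[49,20,-2] → ·
    (6,3)@(13, 7): e=[7,22,38] → █
    (9,3)@(19, 7): e=[31,40,-4] → ·
    (6,4)@(13, 9): e=[-11,42,36] → ·
    (7,4)@(15, 9): e=[-3,48,22] → ·
    (8,4)@(17, 9): e=[5,54,8] → █
    (9,4)@(19, 9): e=[13,60,-6] → ·
    (8,5)@(17, 11): e=[-13,74,6] → ·
    (8,8)@(17, 17): e=[-67,134,0] → ·  [on edge]
  covered (7 px):
    · · · · · · · · · · ·
    · · · · · · · · · · ·
    · · · · · · █ █ █ · ·
    · · · · · · █ █ █ · ·
    · · · · · · · · █ · ·
    · · · · · · · · · · ·
    · · · · · · · · · · ·
    · · · · · · · · · · ·
    · · · · · · · · · · ·
    · · · · · · · · · · ·
T4:
  2·area = 74  (B↔C swapped to make it positive)
  edge (8, 2)→(11, 12): d=(3,10) right/bottom  bias=-1
  edge (11, 12)→(0, 0): d=(-11,-12) top-left  bias=+0
  edge (0, 0)→(8, 2): d=(8,2) right/bottom  bias=-1
    (0,0)@(1, 1): e=[67,1,6] → █
    (1,0)@(3, 1): e=[47,25,2] → █
    (2,0)@(5, 1): e=[27,49,-2] → ·
    (0,1)@(1, 3): e=[73,-21,22] → ·
    (1,1)@(3, 3): e=[53,3,18] → █
    (2,1)@(5, 3): e=[33,27,14] → █
    (3,1)@(7, 3): e=[13,51,10] → █
    (4,1)@(9, 3): e=[-7,75,6] → ·
    (1,2)@(3, 5): e=[59,-19,34] → ·
    (2,2)@(5, 5): e=[39,5,30] → █
    (4,2)@(9, 5): e=[-1,53,22] → ·
    (2,3)@(5, 7): e=[45,-17,46] → ·
  covered (10 px):
    █ █ · · · · · · · · ·
    · █ █ █ · · · · · · ·
    · · █ █ · · · · · · ·
    · · · █ █ · · · · · ·
    · · · · █ · · · · · ·
    · · · · · · · · · · ·
    · · · · · · · · · · ·
    · · · · · · · · · · ·
    · · · · · · · · · · ·
    · · · · · · · · · · ·

Z-buffer (winner per pixel, '.' = empty):
  4 4 . . . . . . . . .
  . 4 4 4 . . . 0 . . .
  . . 4 4 1 . 3 3 3 . .
  . . . 4 4 . 3 3 3 2 .
  . . . . 4 . 2 2 3 . .
  . . . 2 . . . . . . .
  . . . . . . . . . . .
  . . . . . . . . . . .
  . . . . . . . . . . .
  . . . . . . . . . . .

Result: 1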